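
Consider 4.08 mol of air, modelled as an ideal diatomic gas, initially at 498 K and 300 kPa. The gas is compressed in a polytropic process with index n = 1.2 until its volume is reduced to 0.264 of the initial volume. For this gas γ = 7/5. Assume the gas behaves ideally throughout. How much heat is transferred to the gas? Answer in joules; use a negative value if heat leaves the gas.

-12900 J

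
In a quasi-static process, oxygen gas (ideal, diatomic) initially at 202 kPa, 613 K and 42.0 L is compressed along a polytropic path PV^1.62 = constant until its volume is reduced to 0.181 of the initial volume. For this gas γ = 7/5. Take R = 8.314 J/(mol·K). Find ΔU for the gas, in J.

n = P₁V₁/(RT₁) = 202×42.0/(8.314×613) = 1.66 mol.
Polytropic n=1.62: T₂ = T₁(V₁/V₂)^(n−1) = 613×(5.52)^0.62 = 1770 K; P₂ = P₁(V₁/V₂)^n = 3220 kPa.
For an ideal gas ΔU = nCvΔT with Cv = (5/2)R = 20.8 J/(mol·K).
ΔU = 1.66×20.8×(1770−613) = 40000 J.

40000 J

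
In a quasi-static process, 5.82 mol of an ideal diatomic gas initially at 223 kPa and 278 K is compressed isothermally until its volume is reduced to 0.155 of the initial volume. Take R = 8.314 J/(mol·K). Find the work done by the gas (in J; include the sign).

-25100 J

V₁ = nRT₁/P₁ = 5.82×8.314×278/223 = 60.3 L.
Isothermal: T stays 278 K; PV = const ⇒ V₂ = 9.35 L, P₂ = 1440 kPa.
W = nRT ln(V₂/V₁) = 5.82×8.314×278×ln(0.155) = -25100 J.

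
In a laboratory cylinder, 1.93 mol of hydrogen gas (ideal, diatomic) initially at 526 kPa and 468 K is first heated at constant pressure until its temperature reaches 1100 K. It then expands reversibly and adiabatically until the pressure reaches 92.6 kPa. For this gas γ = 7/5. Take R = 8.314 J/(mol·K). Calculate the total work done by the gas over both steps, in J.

27400 J

V₁ = nRT₁/P₁ = 1.93×8.314×468/526 = 14.3 L.
Step 1 — Isobaric: P stays 526 kPa; V/T = const ⇒ T₂ = 1100 K, V₂ = 33.6 L.
W = PΔV = 526×(33.6−14.3) kPa·L = 10100 J.
ΔU = nCvΔT = 1.93×20.8×(1100−468) = 25400 J.
Q = ΔU + W = nCpΔT = 35500 J.
State after step 1: P = 526 kPa, V = 33.6 L, T = 1100 K.
Step 2 — Adiabatic: T₂/T₁ = (P₂/P₁)^((γ−1)/γ) ⇒ T₂ = 1100×(0.176)^0.286 = 670 K; V₂ = 116 L.
ΔU = nCvΔT = 1.93×20.8×(670−1100) = -17300 J.
Q = 0 for an adiabatic process, so W = −ΔU = 17300 J.
Net over both steps: W = 27400 J, Q = 35500 J, ΔU = 8090 J.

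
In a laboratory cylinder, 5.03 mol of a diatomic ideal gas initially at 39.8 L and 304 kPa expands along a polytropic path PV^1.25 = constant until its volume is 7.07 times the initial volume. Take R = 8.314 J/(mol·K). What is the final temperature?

T₁ = P₁V₁/(nR) = 304×39.8/(5.03×8.314) = 289 K.
Polytropic n=1.25: T₂ = T₁(V₁/V₂)^(n−1) = 289×(0.141)^0.25 = 177 K; P₂ = P₁(V₁/V₂)^n = 26.4 kPa.

177 K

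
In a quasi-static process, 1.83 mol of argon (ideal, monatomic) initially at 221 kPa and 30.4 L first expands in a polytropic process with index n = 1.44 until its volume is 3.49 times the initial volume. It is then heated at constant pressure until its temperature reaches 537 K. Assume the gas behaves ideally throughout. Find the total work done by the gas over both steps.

T₁ = P₁V₁/(nR) = 221×30.4/(1.83×8.314) = 442 K.
Step 1 — Polytropic n=1.44: T₂ = T₁(V₁/V₂)^(n−1) = 442×(0.287)^0.44 = 255 K; P₂ = P₁(V₁/V₂)^n = 36.5 kPa.
W = (P₁V₁−P₂V₂)/(n−1) = (221×30.4−36.5×106)/0.44 = 6460 J.
ΔU = nCvΔT = 1.83×12.5×(255−442) = -4260 J.
Q = ΔU + W = 2200 J.
State after step 1: P = 36.5 kPa, V = 106 L, T = 255 K.
Step 2 — Isobaric: P stays 36.5 kPa; V/T = const ⇒ T₂ = 537 K, V₂ = 224 L.
W = PΔV = 36.5×(224−106) kPa·L = 4290 J.
ΔU = nCvΔT = 1.83×12.5×(537−255) = 6440 J.
Q = ΔU + W = nCpΔT = 10700 J.
Net over both steps: W = 10800 J, Q = 12900 J, ΔU = 2180 J.

10800 J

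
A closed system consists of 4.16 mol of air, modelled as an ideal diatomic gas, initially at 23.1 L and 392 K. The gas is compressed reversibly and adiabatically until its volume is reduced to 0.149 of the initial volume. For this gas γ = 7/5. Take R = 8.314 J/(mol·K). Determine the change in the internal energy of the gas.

P₁ = nRT₁/V₁ = 4.16×8.314×392/23.1 = 587 kPa.
Adiabatic: TV^(γ−1) = const ⇒ T₂ = 392×(6.71)^0.400 = 839 K; PV^γ = const ⇒ P₂ = 8440 kPa.
For an ideal gas ΔU = nCvΔT with Cv = (5/2)R = 20.8 J/(mol·K).
ΔU = 4.16×20.8×(839−392) = 38700 J.

38700 J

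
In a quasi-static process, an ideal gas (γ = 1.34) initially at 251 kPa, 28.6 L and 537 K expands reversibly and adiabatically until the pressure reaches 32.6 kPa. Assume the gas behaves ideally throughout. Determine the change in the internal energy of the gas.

n = P₁V₁/(RT₁) = 251×28.6/(8.314×537) = 1.61 mol.
Adiabatic: T₂/T₁ = (P₂/P₁)^((γ−1)/γ) ⇒ T₂ = 537×(0.130)^0.254 = 320 K; V₂ = 131 L.
For an ideal gas ΔU = nCvΔT with Cv = R/(γ−1) = 24.5 J/(mol·K).
ΔU = 1.61×24.5×(320−537) = -8530 J.

-8530 J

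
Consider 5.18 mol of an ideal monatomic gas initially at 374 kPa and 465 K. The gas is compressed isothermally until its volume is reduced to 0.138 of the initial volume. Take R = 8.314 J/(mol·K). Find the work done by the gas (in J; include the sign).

V₁ = nRT₁/P₁ = 5.18×8.314×465/374 = 53.5 L.
Isothermal: T stays 465 K; PV = const ⇒ V₂ = 7.39 L, P₂ = 2710 kPa.
W = nRT ln(V₂/V₁) = 5.18×8.314×465×ln(0.138) = -39700 J.

-39700 J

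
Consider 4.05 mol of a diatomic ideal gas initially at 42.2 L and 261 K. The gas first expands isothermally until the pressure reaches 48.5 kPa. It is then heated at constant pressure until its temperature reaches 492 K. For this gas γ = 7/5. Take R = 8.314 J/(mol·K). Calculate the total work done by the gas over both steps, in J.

P₁ = nRT₁/V₁ = 4.05×8.314×261/42.2 = 208 kPa.
Step 1 — Isothermal: T stays 261 K; PV = const ⇒ V₂ = 181 L, P₂ = 48.5 kPa.
ΔU = 0 (ideal gas, T constant).
W = nRT ln(V₂/V₁) = 4.05×8.314×261×ln(4.29) = 12800 J.
Q = ΔU + W = 12800 J.
State after step 1: P = 48.5 kPa, V = 181 L, T = 261 K.
Step 2 — Isobaric: P stays 48.5 kPa; V/T = const ⇒ T₂ = 492 K, V₂ = 342 L.
W = PΔV = 48.5×(342−181) kPa·L = 7780 J.
ΔU = nCvΔT = 4.05×20.8×(492−261) = 19400 J.
Q = ΔU + W = nCpΔT = 27200 J.
Net over both steps: W = 20600 J, Q = 40000 J, ΔU = 19400 J.

20600 J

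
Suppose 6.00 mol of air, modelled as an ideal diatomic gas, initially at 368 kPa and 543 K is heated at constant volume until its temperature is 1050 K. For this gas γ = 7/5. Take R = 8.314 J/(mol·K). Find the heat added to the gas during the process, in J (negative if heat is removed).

V₁ = nRT₁/P₁ = 6.00×8.314×543/368 = 73.6 L.
Isochoric: V stays 73.6 L; P/T = const ⇒ T₂ = 1050 K, P₂ = 712 kPa.
W = 0 (no volume change).
ΔU = nCvΔT = 6.00×20.8×(1050−543) = 63200 J.
Q = ΔU = 63200 J.

63200 J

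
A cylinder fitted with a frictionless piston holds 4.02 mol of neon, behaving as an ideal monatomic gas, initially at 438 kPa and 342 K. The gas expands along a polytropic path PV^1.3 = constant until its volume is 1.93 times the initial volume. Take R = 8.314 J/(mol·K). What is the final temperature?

281 K

V₁ = nRT₁/P₁ = 4.02×8.314×342/438 = 26.1 L.
Polytropic n=1.3: T₂ = T₁(V₁/V₂)^(n−1) = 342×(0.518)^0.30 = 281 K; P₂ = P₁(V₁/V₂)^n = 186 kPa.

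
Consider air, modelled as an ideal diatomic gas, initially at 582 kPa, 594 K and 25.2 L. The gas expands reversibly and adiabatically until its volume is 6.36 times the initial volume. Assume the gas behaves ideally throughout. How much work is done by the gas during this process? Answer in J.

19200 J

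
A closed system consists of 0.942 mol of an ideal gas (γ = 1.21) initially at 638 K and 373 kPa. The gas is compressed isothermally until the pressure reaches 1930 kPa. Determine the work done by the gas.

-8210 J

V₁ = nRT₁/P₁ = 0.942×8.314×638/373 = 13.4 L.
Isothermal: T stays 638 K; PV = const ⇒ V₂ = 2.59 L, P₂ = 1930 kPa.
W = nRT ln(V₂/V₁) = 0.942×8.314×638×ln(0.193) = -8210 J.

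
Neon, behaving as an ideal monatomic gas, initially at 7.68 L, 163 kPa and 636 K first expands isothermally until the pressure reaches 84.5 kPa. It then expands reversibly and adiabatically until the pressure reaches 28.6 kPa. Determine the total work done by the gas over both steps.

n = P₁V₁/(RT₁) = 163×7.68/(8.314×636) = 0.237 mol.
Step 1 — Isothermal: T stays 636 K; PV = const ⇒ V₂ = 14.8 L, P₂ = 84.5 kPa.
ΔU = 0 (ideal gas, T constant).
W = nRT ln(V₂/V₁) = 0.237×8.314×636×ln(1.93) = 822 J.
Q = ΔU + W = 822 J.
State after step 1: P = 84.5 kPa, V = 14.8 L, T = 636 K.
Step 2 — Adiabatic: T₂/T₁ = (P₂/P₁)^((γ−1)/γ) ⇒ T₂ = 636×(0.338)^0.400 = 412 K; V₂ = 28.4 L.
ΔU = nCvΔT = 0.237×12.5×(412−636) = -660 J.
Q = 0 for an adiabatic process, so W = −ΔU = 660 J.
Net over both steps: W = 1480 J, Q = 822 J, ΔU = -660 J.

1480 J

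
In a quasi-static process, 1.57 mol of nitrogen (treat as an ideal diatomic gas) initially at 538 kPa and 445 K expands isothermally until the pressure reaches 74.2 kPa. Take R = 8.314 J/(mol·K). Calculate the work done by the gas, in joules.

V₁ = nRT₁/P₁ = 1.57×8.314×445/538 = 10.8 L.
Isothermal: T stays 445 K; PV = const ⇒ V₂ = 78.3 L, P₂ = 74.2 kPa.
W = nRT ln(V₂/V₁) = 1.57×8.314×445×ln(7.25) = 11500 J.

11500 J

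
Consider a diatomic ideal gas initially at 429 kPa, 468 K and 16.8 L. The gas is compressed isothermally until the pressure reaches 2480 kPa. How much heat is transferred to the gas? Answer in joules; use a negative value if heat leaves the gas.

-12600 J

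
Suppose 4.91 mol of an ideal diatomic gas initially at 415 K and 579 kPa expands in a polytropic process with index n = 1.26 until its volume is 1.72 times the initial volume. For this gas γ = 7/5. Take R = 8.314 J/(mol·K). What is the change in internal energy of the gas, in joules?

V₁ = nRT₁/P₁ = 4.91×8.314×415/579 = 29.3 L.
Polytropic n=1.26: T₂ = T₁(V₁/V₂)^(n−1) = 415×(0.581)^0.26 = 360 K; P₂ = P₁(V₁/V₂)^n = 292 kPa.
For an ideal gas ΔU = nCvΔT with Cv = (5/2)R = 20.8 J/(mol·K).
ΔU = 4.91×20.8×(360−415) = -5570 J.

-5570 J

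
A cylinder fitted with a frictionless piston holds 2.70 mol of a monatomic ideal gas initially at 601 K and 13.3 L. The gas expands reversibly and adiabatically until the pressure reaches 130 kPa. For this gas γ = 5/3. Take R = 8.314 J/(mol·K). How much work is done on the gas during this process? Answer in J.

P₁ = nRT₁/V₁ = 2.70×8.314×601/13.3 = 1010 kPa.
Adiabatic: T₂/T₁ = (P₂/P₁)^((γ−1)/γ) ⇒ T₂ = 601×(0.128)^0.400 = 264 K; V₂ = 45.6 L.
ΔU = nCvΔT = 2.70×12.5×(264−601) = -11300 J.
Q = 0 for an adiabatic process, so W = −ΔU = 11300 J.
Work done on the gas = −W_by = -11300 J.

-11300 J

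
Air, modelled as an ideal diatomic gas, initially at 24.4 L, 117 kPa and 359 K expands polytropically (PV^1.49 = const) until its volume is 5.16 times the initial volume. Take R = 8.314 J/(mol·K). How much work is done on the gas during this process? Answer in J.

n = P₁V₁/(RT₁) = 117×24.4/(8.314×359) = 0.956 mol.
Polytropic n=1.49: T₂ = T₁(V₁/V₂)^(n−1) = 359×(0.194)^0.49 = 161 K; P₂ = P₁(V₁/V₂)^n = 10.1 kPa.
W = (P₁V₁−P₂V₂)/(n−1) = (117×24.4−10.1×126)/0.49 = 3220 J.
Work done on the gas = −W_by = -3220 J.

-3220 J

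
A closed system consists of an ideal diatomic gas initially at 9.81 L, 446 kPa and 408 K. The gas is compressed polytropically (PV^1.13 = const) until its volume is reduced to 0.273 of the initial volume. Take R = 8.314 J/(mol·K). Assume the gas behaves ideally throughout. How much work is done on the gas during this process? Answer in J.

6190 J

n = P₁V₁/(RT₁) = 446×9.81/(8.314×408) = 1.29 mol.
Polytropic n=1.13: T₂ = T₁(V₁/V₂)^(n−1) = 408×(3.66)^0.13 = 483 K; P₂ = P₁(V₁/V₂)^n = 1930 kPa.
W = (P₁V₁−P₂V₂)/(n−1) = (446×9.81−1930×2.68)/0.13 = -6190 J.
Work done on the gas = −W_by = 6190 J.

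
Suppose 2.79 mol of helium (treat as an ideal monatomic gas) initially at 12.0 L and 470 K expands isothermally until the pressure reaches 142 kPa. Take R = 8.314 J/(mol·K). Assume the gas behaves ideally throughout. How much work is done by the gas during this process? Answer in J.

20200 J

P₁ = nRT₁/V₁ = 2.79×8.314×470/12.0 = 909 kPa.
Isothermal: T stays 470 K; PV = const ⇒ V₂ = 76.8 L, P₂ = 142 kPa.
W = nRT ln(V₂/V₁) = 2.79×8.314×470×ln(6.40) = 20200 J.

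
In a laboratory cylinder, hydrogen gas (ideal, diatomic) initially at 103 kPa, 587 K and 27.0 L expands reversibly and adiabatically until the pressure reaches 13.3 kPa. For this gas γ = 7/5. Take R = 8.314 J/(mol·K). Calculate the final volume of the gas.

117 L

Adiabatic: T₂/T₁ = (P₂/P₁)^((γ−1)/γ) ⇒ T₂ = 587×(0.129)^0.286 = 327 K; V₂ = 117 L.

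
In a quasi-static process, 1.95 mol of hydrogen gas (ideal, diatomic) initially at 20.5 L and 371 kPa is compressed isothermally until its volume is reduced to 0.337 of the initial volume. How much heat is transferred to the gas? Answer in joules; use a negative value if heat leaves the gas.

T₁ = P₁V₁/(nR) = 371×20.5/(1.95×8.314) = 469 K.
Isothermal: T stays 469 K; PV = const ⇒ V₂ = 6.91 L, P₂ = 1100 kPa.
ΔU = 0 (ideal gas, T constant).
W = nRT ln(V₂/V₁) = 1.95×8.314×469×ln(0.337) = -8270 J.
Q = ΔU + W = -8270 J.

-8270 J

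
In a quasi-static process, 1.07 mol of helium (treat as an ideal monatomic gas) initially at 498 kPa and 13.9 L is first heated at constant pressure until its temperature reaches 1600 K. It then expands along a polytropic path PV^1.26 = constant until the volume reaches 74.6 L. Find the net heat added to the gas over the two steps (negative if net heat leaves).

T₁ = P₁V₁/(nR) = 498×13.9/(1.07×8.314) = 778 K.
Step 1 — Isobaric: P stays 498 kPa; V/T = const ⇒ T₂ = 1600 K, V₂ = 28.6 L.
W = PΔV = 498×(28.6−13.9) kPa·L = 7310 J.
ΔU = nCvΔT = 1.07×12.5×(1600−778) = 11000 J.
Q = ΔU + W = nCpΔT = 18300 J.
State after step 1: P = 498 kPa, V = 28.6 L, T = 1600 K.
Step 2 — Polytropic n=1.26: T₂ = T₁(V₁/V₂)^(n−1) = 1600×(0.383)^0.26 = 1250 K; P₂ = P₁(V₁/V₂)^n = 149 kPa.
W = (P₁V₁−P₂V₂)/(n−1) = (498×28.6−149×74.6)/0.26 = 12100 J.
ΔU = nCvΔT = 1.07×12.5×(1250−1600) = -4710 J.
Q = ΔU + W = 7370 J.
Net over both steps: W = 19400 J, Q = 25700 J, ΔU = 6250 J.

25700 J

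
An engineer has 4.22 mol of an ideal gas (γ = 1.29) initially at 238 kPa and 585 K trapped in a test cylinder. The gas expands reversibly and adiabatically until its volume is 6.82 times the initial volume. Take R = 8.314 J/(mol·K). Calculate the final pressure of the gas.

V₁ = nRT₁/P₁ = 4.22×8.314×585/238 = 86.2 L.
Adiabatic: TV^(γ−1) = const ⇒ T₂ = 585×(0.147)^0.290 = 335 K; PV^γ = const ⇒ P₂ = 20.0 kPa.

20.0 kPa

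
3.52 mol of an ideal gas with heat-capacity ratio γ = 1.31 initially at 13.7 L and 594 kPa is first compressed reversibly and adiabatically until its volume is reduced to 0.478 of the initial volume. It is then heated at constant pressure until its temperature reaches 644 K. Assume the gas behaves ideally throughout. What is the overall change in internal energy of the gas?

34500 J

T₁ = P₁V₁/(nR) = 594×13.7/(3.52×8.314) = 278 K.
Step 1 — Adiabatic: TV^(γ−1) = const ⇒ T₂ = 278×(2.09)^0.310 = 350 K; PV^γ = const ⇒ P₂ = 1560 kPa.
ΔU = nCvΔT = 3.52×26.8×(350−278) = 6750 J.
Q = 0 for an adiabatic process, so W = −ΔU = -6750 J.
State after step 1: P = 1560 kPa, V = 6.55 L, T = 350 K.
Step 2 — Isobaric: P stays 1560 kPa; V/T = const ⇒ T₂ = 644 K, V₂ = 12.1 L.
W = PΔV = 1560×(12.1−6.55) kPa·L = 8620 J.
ΔU = nCvΔT = 3.52×26.8×(644−350) = 27800 J.
Q = ΔU + W = nCpΔT = 36400 J.
Net over both steps: W = 1870 J, Q = 36400 J, ΔU = 34500 J.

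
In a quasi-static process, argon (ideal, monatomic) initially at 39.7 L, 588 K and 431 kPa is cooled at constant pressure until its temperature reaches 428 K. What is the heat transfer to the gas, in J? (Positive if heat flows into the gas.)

n = P₁V₁/(RT₁) = 431×39.7/(8.314×588) = 3.50 mol.
Isobaric: P stays 431 kPa; V/T = const ⇒ T₂ = 428 K, V₂ = 28.9 L.
W = PΔV = 431×(28.9−39.7) kPa·L = -4660 J.
ΔU = nCvΔT = 3.50×12.5×(428−588) = -6980 J.
Q = ΔU + W = nCpΔT = -11600 J.

-11600 J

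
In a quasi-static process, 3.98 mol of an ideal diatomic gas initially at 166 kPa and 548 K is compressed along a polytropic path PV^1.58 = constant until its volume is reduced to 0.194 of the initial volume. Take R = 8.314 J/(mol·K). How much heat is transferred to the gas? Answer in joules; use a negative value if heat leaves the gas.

V₁ = nRT₁/P₁ = 3.98×8.314×548/166 = 109 L.
Polytropic n=1.58: T₂ = T₁(V₁/V₂)^(n−1) = 548×(5.15)^0.58 = 1420 K; P₂ = P₁(V₁/V₂)^n = 2220 kPa.
W = (P₁V₁−P₂V₂)/(n−1) = (166×109−2220×21.2)/0.58 = -49700 J.
ΔU = nCvΔT = 3.98×20.8×(1420−548) = 72000 J.
Q = ΔU + W = 22400 J.

22400 J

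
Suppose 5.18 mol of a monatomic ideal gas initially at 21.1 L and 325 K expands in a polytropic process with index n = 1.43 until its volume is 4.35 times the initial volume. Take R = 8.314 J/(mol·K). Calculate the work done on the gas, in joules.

-15300 J

P₁ = nRT₁/V₁ = 5.18×8.314×325/21.1 = 663 kPa.
Polytropic n=1.43: T₂ = T₁(V₁/V₂)^(n−1) = 325×(0.230)^0.43 = 173 K; P₂ = P₁(V₁/V₂)^n = 81.0 kPa.
W = (P₁V₁−P₂V₂)/(n−1) = (663×21.1−81.0×91.8)/0.43 = 15300 J.
Work done on the gas = −W_by = -15300 J.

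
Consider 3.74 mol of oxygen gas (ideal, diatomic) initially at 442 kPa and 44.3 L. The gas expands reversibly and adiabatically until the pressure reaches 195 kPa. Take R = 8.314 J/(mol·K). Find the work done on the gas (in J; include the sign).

-10200 J

T₁ = P₁V₁/(nR) = 442×44.3/(3.74×8.314) = 630 K.
Adiabatic: T₂/T₁ = (P₂/P₁)^((γ−1)/γ) ⇒ T₂ = 630×(0.441)^0.286 = 498 K; V₂ = 79.5 L.
ΔU = nCvΔT = 3.74×20.8×(498−630) = -10200 J.
Q = 0 for an adiabatic process, so W = −ΔU = 10200 J.
Work done on the gas = −W_by = -10200 J.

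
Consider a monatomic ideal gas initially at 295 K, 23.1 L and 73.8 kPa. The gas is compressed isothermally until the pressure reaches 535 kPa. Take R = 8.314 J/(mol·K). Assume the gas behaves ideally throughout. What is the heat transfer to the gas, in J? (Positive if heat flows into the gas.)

n = P₁V₁/(RT₁) = 73.8×23.1/(8.314×295) = 0.695 mol.
Isothermal: T stays 295 K; PV = const ⇒ V₂ = 3.19 L, P₂ = 535 kPa.
ΔU = 0 (ideal gas, T constant).
W = nRT ln(V₂/V₁) = 0.695×8.314×295×ln(0.138) = -3380 J.
Q = ΔU + W = -3380 J.

-3380 J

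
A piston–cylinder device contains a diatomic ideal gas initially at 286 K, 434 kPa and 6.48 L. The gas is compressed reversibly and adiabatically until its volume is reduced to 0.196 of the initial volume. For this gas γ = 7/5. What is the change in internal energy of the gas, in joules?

n = P₁V₁/(RT₁) = 434×6.48/(8.314×286) = 1.18 mol.
Adiabatic: TV^(γ−1) = const ⇒ T₂ = 286×(5.10)^0.400 = 549 K; PV^γ = const ⇒ P₂ = 4250 kPa.
For an ideal gas ΔU = nCvΔT with Cv = (5/2)R = 20.8 J/(mol·K).
ΔU = 1.18×20.8×(549−286) = 6460 J.

6460 J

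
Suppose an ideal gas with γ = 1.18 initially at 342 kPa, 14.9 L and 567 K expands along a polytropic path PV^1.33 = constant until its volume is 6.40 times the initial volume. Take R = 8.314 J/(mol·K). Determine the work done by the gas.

7070 J

n = P₁V₁/(RT₁) = 342×14.9/(8.314×567) = 1.08 mol.
Polytropic n=1.33: T₂ = T₁(V₁/V₂)^(n−1) = 567×(0.156)^0.33 = 307 K; P₂ = P₁(V₁/V₂)^n = 29.0 kPa.
W = (P₁V₁−P₂V₂)/(n−1) = (342×14.9−29.0×95.4)/0.33 = 7070 J.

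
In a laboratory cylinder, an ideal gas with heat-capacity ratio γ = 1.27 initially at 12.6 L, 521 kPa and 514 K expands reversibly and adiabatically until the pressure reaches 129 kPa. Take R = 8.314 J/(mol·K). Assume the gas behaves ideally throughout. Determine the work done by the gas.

6240 J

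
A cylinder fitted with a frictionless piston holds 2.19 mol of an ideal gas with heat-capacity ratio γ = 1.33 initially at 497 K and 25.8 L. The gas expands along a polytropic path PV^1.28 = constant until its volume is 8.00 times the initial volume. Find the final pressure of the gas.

24.5 kPa

P₁ = nRT₁/V₁ = 2.19×8.314×497/25.8 = 351 kPa.
Polytropic n=1.28: T₂ = T₁(V₁/V₂)^(n−1) = 497×(0.125)^0.28 = 278 K; P₂ = P₁(V₁/V₂)^n = 24.5 kPa.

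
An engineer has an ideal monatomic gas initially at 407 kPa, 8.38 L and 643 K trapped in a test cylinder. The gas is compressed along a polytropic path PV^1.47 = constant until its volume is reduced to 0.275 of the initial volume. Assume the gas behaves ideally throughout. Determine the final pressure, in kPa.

2720 kPa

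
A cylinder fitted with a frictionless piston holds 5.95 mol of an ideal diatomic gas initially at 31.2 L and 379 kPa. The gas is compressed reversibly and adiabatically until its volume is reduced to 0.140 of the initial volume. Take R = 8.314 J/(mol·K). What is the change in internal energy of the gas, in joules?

T₁ = P₁V₁/(nR) = 379×31.2/(5.95×8.314) = 239 K.
Adiabatic: TV^(γ−1) = const ⇒ T₂ = 239×(7.14)^0.400 = 525 K; PV^γ = const ⇒ P₂ = 5940 kPa.
For an ideal gas ΔU = nCvΔT with Cv = (5/2)R = 20.8 J/(mol·K).
ΔU = 5.95×20.8×(525−239) = 35300 J.

35300 J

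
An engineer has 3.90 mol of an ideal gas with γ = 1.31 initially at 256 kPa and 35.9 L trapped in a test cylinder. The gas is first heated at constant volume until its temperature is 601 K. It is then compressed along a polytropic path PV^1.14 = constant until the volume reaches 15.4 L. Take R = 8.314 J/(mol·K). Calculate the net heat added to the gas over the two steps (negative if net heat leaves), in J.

23600 J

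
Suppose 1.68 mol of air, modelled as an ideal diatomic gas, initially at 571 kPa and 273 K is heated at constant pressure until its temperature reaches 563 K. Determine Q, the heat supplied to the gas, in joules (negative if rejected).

V₁ = nRT₁/P₁ = 1.68×8.314×273/571 = 6.68 L.
Isobaric: P stays 571 kPa; V/T = const ⇒ T₂ = 563 K, V₂ = 13.8 L.
W = PΔV = 571×(13.8−6.68) kPa·L = 4050 J.
ΔU = nCvΔT = 1.68×20.8×(563−273) = 10100 J.
Q = ΔU + W = nCpΔT = 14200 J.

14200 J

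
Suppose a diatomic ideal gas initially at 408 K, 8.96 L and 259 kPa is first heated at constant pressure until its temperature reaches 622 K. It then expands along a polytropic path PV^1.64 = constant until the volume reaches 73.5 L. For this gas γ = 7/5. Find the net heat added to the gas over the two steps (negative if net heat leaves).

n = P₁V₁/(RT₁) = 259×8.96/(8.314×408) = 0.684 mol.
Step 1 — Isobaric: P stays 259 kPa; V/T = const ⇒ T₂ = 622 K, V₂ = 13.7 L.
W = PΔV = 259×(13.7−8.96) kPa·L = 1220 J.
ΔU = nCvΔT = 0.684×20.8×(622−408) = 3040 J.
Q = ΔU + W = nCpΔT = 4260 J.
State after step 1: P = 259 kPa, V = 13.7 L, T = 622 K.
Step 2 — Polytropic n=1.64: T₂ = T₁(V₁/V₂)^(n−1) = 622×(0.186)^0.64 = 212 K; P₂ = P₁(V₁/V₂)^n = 16.4 kPa.
W = (P₁V₁−P₂V₂)/(n−1) = (259×13.7−16.4×73.5)/0.64 = 3650 J.
ΔU = nCvΔT = 0.684×20.8×(212−622) = -5830 J.
Q = ΔU + W = -2190 J.
Net over both steps: W = 4860 J, Q = 2070 J, ΔU = -2790 J.

2070 J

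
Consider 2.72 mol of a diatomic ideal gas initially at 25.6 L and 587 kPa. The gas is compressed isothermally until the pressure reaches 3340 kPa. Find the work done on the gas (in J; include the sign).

T₁ = P₁V₁/(nR) = 587×25.6/(2.72×8.314) = 665 K.
Isothermal: T stays 665 K; PV = const ⇒ V₂ = 4.50 L, P₂ = 3340 kPa.
W = nRT ln(V₂/V₁) = 2.72×8.314×665×ln(0.176) = -26100 J.
Work done on the gas = −W_by = 26100 J.

26100 J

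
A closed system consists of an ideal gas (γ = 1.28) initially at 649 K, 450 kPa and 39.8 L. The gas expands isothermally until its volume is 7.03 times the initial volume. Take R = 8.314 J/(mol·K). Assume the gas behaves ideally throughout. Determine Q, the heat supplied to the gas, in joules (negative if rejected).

34900 J

n = P₁V₁/(RT₁) = 450×39.8/(8.314×649) = 3.32 mol.
Isothermal: T stays 649 K; PV = const ⇒ V₂ = 280 L, P₂ = 64.0 kPa.
ΔU = 0 (ideal gas, T constant).
W = nRT ln(V₂/V₁) = 3.32×8.314×649×ln(7.03) = 34900 J.
Q = ΔU + W = 34900 J.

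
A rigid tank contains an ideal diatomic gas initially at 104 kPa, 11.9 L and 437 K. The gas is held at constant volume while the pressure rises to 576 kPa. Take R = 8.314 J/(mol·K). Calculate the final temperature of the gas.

Isochoric: V stays 11.9 L; P/T = const ⇒ T₂ = 2420 K, P₂ = 576 kPa.

2420 K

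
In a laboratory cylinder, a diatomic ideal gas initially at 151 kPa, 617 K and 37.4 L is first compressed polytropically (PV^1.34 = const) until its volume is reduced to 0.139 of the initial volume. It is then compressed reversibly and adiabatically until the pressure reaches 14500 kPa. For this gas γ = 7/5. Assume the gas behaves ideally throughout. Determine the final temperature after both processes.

n = P₁V₁/(RT₁) = 151×37.4/(8.314×617) = 1.10 mol.
Step 1 — Polytropic n=1.34: T₂ = T₁(V₁/V₂)^(n−1) = 617×(7.19)^0.34 = 1210 K; P₂ = P₁(V₁/V₂)^n = 2120 kPa.
W = (P₁V₁−P₂V₂)/(n−1) = (151×37.4−2120×5.20)/0.34 = -15900 J.
ΔU = nCvΔT = 1.10×20.8×(1210−617) = 13500 J.
Q = ΔU + W = -2380 J.
State after step 1: P = 2120 kPa, V = 5.20 L, T = 1210 K.
Step 2 — Adiabatic: T₂/T₁ = (P₂/P₁)^((γ−1)/γ) ⇒ T₂ = 1210×(6.82)^0.286 = 2090 K; V₂ = 1.32 L.
ΔU = nCvΔT = 1.10×20.8×(2090−1210) = 20200 J.
Q = 0 for an adiabatic process, so W = −ΔU = -20200 J.
Net over both steps: W = -36100 J, Q = -2380 J, ΔU = 33700 J.

2090 K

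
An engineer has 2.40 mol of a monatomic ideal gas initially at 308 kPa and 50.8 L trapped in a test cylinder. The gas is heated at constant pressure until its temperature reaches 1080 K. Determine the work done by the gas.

5900 J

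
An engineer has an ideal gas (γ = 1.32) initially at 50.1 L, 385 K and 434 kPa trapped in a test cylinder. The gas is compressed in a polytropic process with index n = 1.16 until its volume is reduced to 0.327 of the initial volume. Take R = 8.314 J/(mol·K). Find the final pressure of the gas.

Polytropic n=1.16: T₂ = T₁(V₁/V₂)^(n−1) = 385×(3.06)^0.16 = 460 K; P₂ = P₁(V₁/V₂)^n = 1590 kPa.

1590 kPa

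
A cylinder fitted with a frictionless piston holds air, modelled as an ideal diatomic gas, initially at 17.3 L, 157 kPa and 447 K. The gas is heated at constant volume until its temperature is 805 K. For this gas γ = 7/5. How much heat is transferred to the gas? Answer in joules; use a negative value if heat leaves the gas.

n = P₁V₁/(RT₁) = 157×17.3/(8.314×447) = 0.731 mol.
Isochoric: V stays 17.3 L; P/T = const ⇒ T₂ = 805 K, P₂ = 283 kPa.
W = 0 (no volume change).
ΔU = nCvΔT = 0.731×20.8×(805−447) = 5440 J.
Q = ΔU = 5440 J.

5440 J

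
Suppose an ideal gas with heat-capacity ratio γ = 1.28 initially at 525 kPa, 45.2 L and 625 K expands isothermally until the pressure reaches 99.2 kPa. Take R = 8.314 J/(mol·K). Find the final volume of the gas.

239 L

Isothermal: T stays 625 K; PV = const ⇒ V₂ = 239 L, P₂ = 99.2 kPa.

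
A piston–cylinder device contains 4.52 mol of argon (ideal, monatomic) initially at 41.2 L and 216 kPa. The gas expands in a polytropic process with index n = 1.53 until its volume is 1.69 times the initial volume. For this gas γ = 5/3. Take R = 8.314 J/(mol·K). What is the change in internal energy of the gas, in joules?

-3240 J

T₁ = P₁V₁/(nR) = 216×41.2/(4.52×8.314) = 237 K.
Polytropic n=1.53: T₂ = T₁(V₁/V₂)^(n−1) = 237×(0.592)^0.53 = 179 K; P₂ = P₁(V₁/V₂)^n = 96.8 kPa.
For an ideal gas ΔU = nCvΔT with Cv = (3/2)R = 12.5 J/(mol·K).
ΔU = 4.52×12.5×(179−237) = -3240 J.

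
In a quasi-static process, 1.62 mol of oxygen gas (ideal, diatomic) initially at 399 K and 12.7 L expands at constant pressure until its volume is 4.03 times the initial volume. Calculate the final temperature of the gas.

1610 K

P₁ = nRT₁/V₁ = 1.62×8.314×399/12.7 = 423 kPa.
Isobaric: P stays 423 kPa; V/T = const ⇒ T₂ = 1610 K, V₂ = 51.2 L.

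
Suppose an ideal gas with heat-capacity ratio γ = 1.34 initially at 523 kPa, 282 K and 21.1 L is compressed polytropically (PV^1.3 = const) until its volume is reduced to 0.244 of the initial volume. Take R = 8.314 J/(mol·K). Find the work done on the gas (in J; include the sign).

n = P₁V₁/(RT₁) = 523×21.1/(8.314×282) = 4.71 mol.
Polytropic n=1.3: T₂ = T₁(V₁/V₂)^(n−1) = 282×(4.10)^0.30 = 431 K; P₂ = P₁(V₁/V₂)^n = 3270 kPa.
W = (P₁V₁−P₂V₂)/(n−1) = (523×21.1−3270×5.15)/0.30 = -19400 J.
Work done on the gas = −W_by = 19400 J.

19400 J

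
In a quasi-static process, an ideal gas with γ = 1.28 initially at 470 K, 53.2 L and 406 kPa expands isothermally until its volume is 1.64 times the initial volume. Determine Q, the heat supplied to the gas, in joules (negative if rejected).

10700 J

n = P₁V₁/(RT₁) = 406×53.2/(8.314×470) = 5.53 mol.
Isothermal: T stays 470 K; PV = const ⇒ V₂ = 87.2 L, P₂ = 248 kPa.
ΔU = 0 (ideal gas, T constant).
W = nRT ln(V₂/V₁) = 5.53×8.314×470×ln(1.64) = 10700 J.
Q = ΔU + W = 10700 J.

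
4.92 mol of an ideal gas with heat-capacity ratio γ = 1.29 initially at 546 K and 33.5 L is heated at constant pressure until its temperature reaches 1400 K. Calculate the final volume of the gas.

P₁ = nRT₁/V₁ = 4.92×8.314×546/33.5 = 667 kPa.
Isobaric: P stays 667 kPa; V/T = const ⇒ T₂ = 1400 K, V₂ = 85.9 L.

85.9 L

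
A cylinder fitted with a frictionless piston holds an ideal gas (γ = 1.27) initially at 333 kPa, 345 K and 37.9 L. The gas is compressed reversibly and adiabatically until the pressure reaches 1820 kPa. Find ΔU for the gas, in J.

n = P₁V₁/(RT₁) = 333×37.9/(8.314×345) = 4.40 mol.
Adiabatic: T₂/T₁ = (P₂/P₁)^((γ−1)/γ) ⇒ T₂ = 345×(5.47)^0.213 = 495 K; V₂ = 9.95 L.
For an ideal gas ΔU = nCvΔT with Cv = R/(γ−1) = 30.8 J/(mol·K).
ΔU = 4.40×30.8×(495−345) = 20300 J.

20300 J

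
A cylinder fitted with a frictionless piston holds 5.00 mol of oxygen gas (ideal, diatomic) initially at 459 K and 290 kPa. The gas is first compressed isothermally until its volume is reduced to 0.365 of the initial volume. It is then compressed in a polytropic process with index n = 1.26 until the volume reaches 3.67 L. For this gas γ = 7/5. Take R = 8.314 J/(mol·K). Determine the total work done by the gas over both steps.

V₁ = nRT₁/P₁ = 5.00×8.314×459/290 = 65.8 L.
Step 1 — Isothermal: T stays 459 K; PV = const ⇒ V₂ = 24.0 L, P₂ = 795 kPa.
ΔU = 0 (ideal gas, T constant).
W = nRT ln(V₂/V₁) = 5.00×8.314×459×ln(0.365) = -19200 J.
Q = ΔU + W = -19200 J.
State after step 1: P = 795 kPa, V = 24.0 L, T = 459 K.
Step 2 — Polytropic n=1.26: T₂ = T₁(V₁/V₂)^(n−1) = 459×(6.54)^0.26 = 748 K; P₂ = P₁(V₁/V₂)^n = 8470 kPa.
W = (P₁V₁−P₂V₂)/(n−1) = (795×24.0−8470×3.67)/0.26 = -46200 J.
ΔU = nCvΔT = 5.00×20.8×(748−459) = 30000 J.
Q = ΔU + W = -16200 J.
Net over both steps: W = -65400 J, Q = -35400 J, ΔU = 30000 J.

-65400 J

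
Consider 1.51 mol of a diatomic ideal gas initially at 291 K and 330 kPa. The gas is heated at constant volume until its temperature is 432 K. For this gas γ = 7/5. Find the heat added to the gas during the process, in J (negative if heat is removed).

V₁ = nRT₁/P₁ = 1.51×8.314×291/330 = 11.1 L.
Isochoric: V stays 11.1 L; P/T = const ⇒ T₂ = 432 K, P₂ = 490 kPa.
W = 0 (no volume change).
ΔU = nCvΔT = 1.51×20.8×(432−291) = 4430 J.
Q = ΔU = 4430 J.

4430 J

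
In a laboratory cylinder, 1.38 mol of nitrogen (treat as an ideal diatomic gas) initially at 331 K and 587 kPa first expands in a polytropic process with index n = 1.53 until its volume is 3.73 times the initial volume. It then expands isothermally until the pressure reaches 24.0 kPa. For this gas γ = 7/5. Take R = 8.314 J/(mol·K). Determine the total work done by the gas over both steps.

V₁ = nRT₁/P₁ = 1.38×8.314×331/587 = 6.47 L.
Step 1 — Polytropic n=1.53: T₂ = T₁(V₁/V₂)^(n−1) = 331×(0.268)^0.53 = 165 K; P₂ = P₁(V₁/V₂)^n = 78.3 kPa.
W = (P₁V₁−P₂V₂)/(n−1) = (587×6.47−78.3×24.1)/0.53 = 3600 J.
ΔU = nCvΔT = 1.38×20.8×(165−331) = -4770 J.
Q = ΔU + W = -1170 J.
State after step 1: P = 78.3 kPa, V = 24.1 L, T = 165 K.
Step 2 — Isothermal: T stays 165 K; PV = const ⇒ V₂ = 78.8 L, P₂ = 24.0 kPa.
ΔU = 0 (ideal gas, T constant).
W = nRT ln(V₂/V₁) = 1.38×8.314×165×ln(3.26) = 2240 J.
Q = ΔU + W = 2240 J.
Net over both steps: W = 5830 J, Q = 1070 J, ΔU = -4770 J.

5830 J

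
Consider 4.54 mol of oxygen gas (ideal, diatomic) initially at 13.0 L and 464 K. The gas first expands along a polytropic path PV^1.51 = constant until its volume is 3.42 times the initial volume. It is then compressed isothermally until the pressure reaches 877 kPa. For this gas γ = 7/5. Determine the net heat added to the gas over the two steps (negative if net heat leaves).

-17800 J

P₁ = nRT₁/V₁ = 4.54×8.314×464/13.0 = 1350 kPa.
Step 1 — Polytropic n=1.51: T₂ = T₁(V₁/V₂)^(n−1) = 464×(0.292)^0.51 = 248 K; P₂ = P₁(V₁/V₂)^n = 210 kPa.
W = (P₁V₁−P₂V₂)/(n−1) = (1350×13.0−210×44.5)/0.51 = 16000 J.
ΔU = nCvΔT = 4.54×20.8×(248−464) = -20400 J.
Q = ΔU + W = -4400 J.
State after step 1: P = 210 kPa, V = 44.5 L, T = 248 K.
Step 2 — Isothermal: T stays 248 K; PV = const ⇒ V₂ = 10.7 L, P₂ = 877 kPa.
ΔU = 0 (ideal gas, T constant).
W = nRT ln(V₂/V₁) = 4.54×8.314×248×ln(0.240) = -13400 J.
Q = ΔU + W = -13400 J.
Net over both steps: W = 2640 J, Q = -17800 J, ΔU = -20400 J.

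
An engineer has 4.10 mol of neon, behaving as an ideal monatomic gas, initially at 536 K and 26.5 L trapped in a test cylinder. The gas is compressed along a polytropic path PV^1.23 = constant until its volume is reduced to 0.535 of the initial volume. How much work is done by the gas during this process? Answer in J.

-12300 J

P₁ = nRT₁/V₁ = 4.10×8.314×536/26.5 = 689 kPa.
Polytropic n=1.23: T₂ = T₁(V₁/V₂)^(n−1) = 536×(1.87)^0.23 = 619 K; P₂ = P₁(V₁/V₂)^n = 1490 kPa.
W = (P₁V₁−P₂V₂)/(n−1) = (689×26.5−1490×14.2)/0.23 = -12300 J.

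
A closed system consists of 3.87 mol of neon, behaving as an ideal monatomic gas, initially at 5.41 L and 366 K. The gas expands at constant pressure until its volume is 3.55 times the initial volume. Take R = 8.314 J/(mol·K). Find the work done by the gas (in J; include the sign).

30000 J

P₁ = nRT₁/V₁ = 3.87×8.314×366/5.41 = 2180 kPa.
Isobaric: P stays 2180 kPa; V/T = const ⇒ T₂ = 1300 K, V₂ = 19.2 L.
W = PΔV = 2180×(19.2−5.41) kPa·L = 30000 J.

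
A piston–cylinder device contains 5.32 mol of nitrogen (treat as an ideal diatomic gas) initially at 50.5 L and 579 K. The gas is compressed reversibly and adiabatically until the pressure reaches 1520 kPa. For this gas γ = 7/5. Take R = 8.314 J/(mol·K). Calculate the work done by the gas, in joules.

-23600 J

P₁ = nRT₁/V₁ = 5.32×8.314×579/50.5 = 507 kPa.
Adiabatic: T₂/T₁ = (P₂/P₁)^((γ−1)/γ) ⇒ T₂ = 579×(3.00)^0.286 = 792 K; V₂ = 23.1 L.
ΔU = nCvΔT = 5.32×20.8×(792−579) = 23600 J.
Q = 0 for an adiabatic process, so W = −ΔU = -23600 J.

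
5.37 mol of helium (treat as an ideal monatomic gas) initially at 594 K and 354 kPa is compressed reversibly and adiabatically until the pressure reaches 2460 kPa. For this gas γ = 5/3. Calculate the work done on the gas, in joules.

46600 J

V₁ = nRT₁/P₁ = 5.37×8.314×594/354 = 74.9 L.
Adiabatic: T₂/T₁ = (P₂/P₁)^((γ−1)/γ) ⇒ T₂ = 594×(6.95)^0.400 = 1290 K; V₂ = 23.4 L.
ΔU = nCvΔT = 5.37×12.5×(1290−594) = 46600 J.
Q = 0 for an adiabatic process, so W = −ΔU = -46600 J.
Work done on the gas = −W_by = 46600 J.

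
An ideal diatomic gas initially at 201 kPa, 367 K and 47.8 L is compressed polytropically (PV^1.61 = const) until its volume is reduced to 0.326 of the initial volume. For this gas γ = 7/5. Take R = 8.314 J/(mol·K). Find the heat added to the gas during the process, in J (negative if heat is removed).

8110 J

n = P₁V₁/(RT₁) = 201×47.8/(8.314×367) = 3.15 mol.
Polytropic n=1.61: T₂ = T₁(V₁/V₂)^(n−1) = 367×(3.07)^0.61 = 727 K; P₂ = P₁(V₁/V₂)^n = 1220 kPa.
W = (P₁V₁−P₂V₂)/(n−1) = (201×47.8−1220×15.6)/0.61 = -15500 J.
ΔU = nCvΔT = 3.15×20.8×(727−367) = 23600 J.
Q = ΔU + W = 8110 J.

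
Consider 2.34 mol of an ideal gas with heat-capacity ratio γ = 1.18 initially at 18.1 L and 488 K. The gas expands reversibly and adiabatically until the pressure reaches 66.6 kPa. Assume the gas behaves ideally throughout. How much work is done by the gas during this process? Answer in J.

14200 J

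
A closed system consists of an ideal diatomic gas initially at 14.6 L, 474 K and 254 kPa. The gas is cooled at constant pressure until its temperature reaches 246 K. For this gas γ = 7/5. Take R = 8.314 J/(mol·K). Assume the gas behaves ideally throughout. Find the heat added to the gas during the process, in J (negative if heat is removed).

-6240 J

n = P₁V₁/(RT₁) = 254×14.6/(8.314×474) = 0.941 mol.
Isobaric: P stays 254 kPa; V/T = const ⇒ T₂ = 246 K, V₂ = 7.58 L.
W = PΔV = 254×(7.58−14.6) kPa·L = -1780 J.
ΔU = nCvΔT = 0.941×20.8×(246−474) = -4460 J.
Q = ΔU + W = nCpΔT = -6240 J.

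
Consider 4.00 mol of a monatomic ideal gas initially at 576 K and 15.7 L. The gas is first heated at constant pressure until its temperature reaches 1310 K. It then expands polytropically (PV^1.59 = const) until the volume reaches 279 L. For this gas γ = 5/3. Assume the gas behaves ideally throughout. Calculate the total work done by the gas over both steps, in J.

76300 J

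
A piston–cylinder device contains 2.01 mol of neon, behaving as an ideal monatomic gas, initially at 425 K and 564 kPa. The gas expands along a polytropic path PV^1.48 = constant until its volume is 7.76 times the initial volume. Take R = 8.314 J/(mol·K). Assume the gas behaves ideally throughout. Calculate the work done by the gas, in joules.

9260 J

V₁ = nRT₁/P₁ = 2.01×8.314×425/564 = 12.6 L.
Polytropic n=1.48: T₂ = T₁(V₁/V₂)^(n−1) = 425×(0.129)^0.48 = 159 K; P₂ = P₁(V₁/V₂)^n = 27.2 kPa.
W = (P₁V₁−P₂V₂)/(n−1) = (564×12.6−27.2×97.7)/0.48 = 9260 J.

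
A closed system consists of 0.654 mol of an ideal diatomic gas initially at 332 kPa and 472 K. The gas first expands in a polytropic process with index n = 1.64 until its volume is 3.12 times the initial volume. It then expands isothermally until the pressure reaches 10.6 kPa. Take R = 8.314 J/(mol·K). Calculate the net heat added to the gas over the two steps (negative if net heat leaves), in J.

711 J

V₁ = nRT₁/P₁ = 0.654×8.314×472/332 = 7.73 L.
Step 1 — Polytropic n=1.64: T₂ = T₁(V₁/V₂)^(n−1) = 472×(0.321)^0.64 = 228 K; P₂ = P₁(V₁/V₂)^n = 51.4 kPa.
W = (P₁V₁−P₂V₂)/(n−1) = (332×7.73−51.4×24.1)/0.64 = 2070 J.
ΔU = nCvΔT = 0.654×20.8×(228−472) = -3320 J.
Q = ΔU + W = -1240 J.
State after step 1: P = 51.4 kPa, V = 24.1 L, T = 228 K.
Step 2 — Isothermal: T stays 228 K; PV = const ⇒ V₂ = 117 L, P₂ = 10.6 kPa.
ΔU = 0 (ideal gas, T constant).
W = nRT ln(V₂/V₁) = 0.654×8.314×228×ln(4.85) = 1960 J.
Q = ΔU + W = 1960 J.
Net over both steps: W = 4030 J, Q = 711 J, ΔU = -3320 J.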